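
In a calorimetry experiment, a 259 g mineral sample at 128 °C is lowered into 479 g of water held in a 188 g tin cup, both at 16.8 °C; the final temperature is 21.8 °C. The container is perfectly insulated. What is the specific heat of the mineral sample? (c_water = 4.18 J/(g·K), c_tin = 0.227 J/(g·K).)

c ≈ 0.372 J/(g·K)

Conservation of energy gives ΣQ = 0:
259·c·(21.8 − 128) + 479·4.18·(21.8 − 16.8) + 188·0.227·(21.8 − 16.8) = 0
-27506 c = -10224
c = -10224/-27506 ≈ 0.3717 J/(g·K)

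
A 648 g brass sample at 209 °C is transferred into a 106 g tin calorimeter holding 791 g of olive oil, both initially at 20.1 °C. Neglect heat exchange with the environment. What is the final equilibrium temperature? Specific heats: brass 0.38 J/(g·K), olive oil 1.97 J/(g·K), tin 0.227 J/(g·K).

T_f ≈ 45.5 °C

Let T be the final temperature. ΣQ_i = 0:
648×0.38×(T − 209) + 791×1.97×(T − 20.1) + 106×0.227×(T − 20.1) = 0
1828.6 T = 83269
T = 83269/1828.6 ≈ 45.54 °C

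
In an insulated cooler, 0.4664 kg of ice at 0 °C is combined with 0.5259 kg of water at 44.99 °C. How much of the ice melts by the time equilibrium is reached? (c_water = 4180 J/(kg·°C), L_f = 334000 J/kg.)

m_melted ≈ 0.296 kg

Cooling the water to 0 °C releases 0.5259×4180×44.99 = 98900 J.
Melting all 0.4664 kg of ice would need 0.4664×334000 = 155778 J.
98900 J < 155778 J, so only part of the ice melts and the system sits at 0 °C.
Mass melted = 98900/334000 ≈ 0.2961 kg.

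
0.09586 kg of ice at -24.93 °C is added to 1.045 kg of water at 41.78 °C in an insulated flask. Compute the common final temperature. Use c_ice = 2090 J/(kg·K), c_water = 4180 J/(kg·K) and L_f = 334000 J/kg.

T_f ≈ 30.5 °C

Heat gained plus heat lost sum to zero:
warm ice to 0 °C: 0.09586·2090·(0 − (-24.93)) = 4994.7
  melt ice: 0.09586·334000 = 32017
  warm the meltwater: 400.69 T
  water: 4368.1(T − 41.78)
4768.8 T = 182499 − 37012 = 145487
T ≈ 30.51 °C — above 0 °C, consistent with complete melting.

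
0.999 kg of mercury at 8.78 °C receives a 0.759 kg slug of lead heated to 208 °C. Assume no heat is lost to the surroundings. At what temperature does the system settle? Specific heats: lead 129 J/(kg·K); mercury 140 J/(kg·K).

T_f ≈ 90.8 °C

Taking heat into each body as positive, Σ m c ΔT = 0:
0.759*129*(T − 208) + 0.999*140*(T − 8.78) = 0
(97.91 + 139.86) T = 97.91*208 + 139.86*8.78
T ≈ 90.82 °C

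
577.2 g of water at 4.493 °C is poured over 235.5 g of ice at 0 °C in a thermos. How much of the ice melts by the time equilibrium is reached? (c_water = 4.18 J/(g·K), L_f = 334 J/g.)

Heat available from the water dropping to 0 °C: 577.2×4.18×4.493 = 10840 J.
Fully melting the ice requires m_ice L_f = 235.5×334 = 78657 J.
That's not enough to melt it all — equilibrium is at 0 °C with ice remaining.
Mass melted = 10840/334 ≈ 32.46 g.

m_melted ≈ 32.5 g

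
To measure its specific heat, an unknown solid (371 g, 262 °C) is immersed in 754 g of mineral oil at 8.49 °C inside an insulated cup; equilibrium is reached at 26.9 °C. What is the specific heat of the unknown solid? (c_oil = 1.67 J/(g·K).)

Heat lost by the unknown solid = heat gained by the oil:
371×c×(262 − 26.9) = 754×1.67×(26.9 − 8.49)
87222 c = 23182  ⇒  c ≈ 0.2658 J/(g·K)

c ≈ 0.266 J/(g·K)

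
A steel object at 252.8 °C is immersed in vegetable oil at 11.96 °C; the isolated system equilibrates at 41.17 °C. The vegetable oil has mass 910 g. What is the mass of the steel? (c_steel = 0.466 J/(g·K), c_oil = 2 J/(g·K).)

m ≈ 539 g

|Q_steel| = |Q_oil|:
m·0.466·(252.8 − 41.17) = 910·2·(41.17 − 11.96)
98.62 m = 53162  ⇒  m ≈ 539.1 g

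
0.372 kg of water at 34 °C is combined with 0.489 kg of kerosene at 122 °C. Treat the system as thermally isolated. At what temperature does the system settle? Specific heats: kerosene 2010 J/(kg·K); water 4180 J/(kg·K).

T_f ≈ 68.1 °C

Heat lost by the kerosene equals heat gained by the water:
0.489·2010·(122 − T) = 0.372·4180·(T − 34)
982.89(122 − T) = 1555(T − 34)
2537.8 T = 172781  ⇒  T ≈ 68.08 °C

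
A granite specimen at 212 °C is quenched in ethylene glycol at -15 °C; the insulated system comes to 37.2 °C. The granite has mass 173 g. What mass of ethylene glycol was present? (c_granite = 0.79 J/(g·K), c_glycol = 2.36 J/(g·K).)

m ≈ 194 g

Heat lost by the granite = heat gained by the glycol:
173×0.79×(212 − 37.2) = m×2.36×(37.2 − (-15))
123.19 m = 23890  ⇒  m ≈ 193.9 g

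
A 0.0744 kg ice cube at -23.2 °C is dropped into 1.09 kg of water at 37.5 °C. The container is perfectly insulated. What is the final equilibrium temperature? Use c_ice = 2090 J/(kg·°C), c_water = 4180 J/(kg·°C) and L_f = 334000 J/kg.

Net heat exchanged in the isolated system is zero:
ice -23.2→0 °C: 0.0744·2090·23.2 = 3607.5; melt ice: 0.0744·334000 = 24850; meltwater 0→T: 0.0744·4180·T = 310.99 T; water: 4556.2(T − 37.5)
4867.2 T = 170858 − 28457 = 142400
T ≈ 29.26 °C (positive, so assuming full melt was valid).

T_f ≈ 29.3 °C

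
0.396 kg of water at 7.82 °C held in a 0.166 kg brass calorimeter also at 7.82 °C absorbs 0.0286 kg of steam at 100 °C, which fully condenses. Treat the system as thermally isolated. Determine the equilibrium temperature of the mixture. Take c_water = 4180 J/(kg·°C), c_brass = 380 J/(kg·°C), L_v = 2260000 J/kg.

Conservation of energy gives ΣQ = 0:
latent heat released on condensation: 0.0286×2260000 = 64636; condensed water 100 °C→T: 119.55(T − 100); water warms: 0.396×4180×(T − 7.82) = 1655.3(T − 7.82); brass cup: 0.166×380×(T − 7.82) = 63.08(T − 7.82)
1837.9 T = 64636 + 11955 + 13438 = 90028
T ≈ 48.98 °C — below 100 °C, confirming all the steam condensed.

T_f ≈ 49.0 °C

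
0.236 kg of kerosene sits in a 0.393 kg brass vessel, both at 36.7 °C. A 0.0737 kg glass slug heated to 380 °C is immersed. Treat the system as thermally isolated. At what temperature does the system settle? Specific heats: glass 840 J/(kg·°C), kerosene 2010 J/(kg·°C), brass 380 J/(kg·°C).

T_f ≈ 67.7 °C

Energy conservation, ΣQ = 0:
0.0737*840*(T − 380) + 0.236*2010*(T − 36.7) + 0.393*380*(T − 36.7) = 0
685.61 T = 46415
T = 46415/685.61 ≈ 67.70 °C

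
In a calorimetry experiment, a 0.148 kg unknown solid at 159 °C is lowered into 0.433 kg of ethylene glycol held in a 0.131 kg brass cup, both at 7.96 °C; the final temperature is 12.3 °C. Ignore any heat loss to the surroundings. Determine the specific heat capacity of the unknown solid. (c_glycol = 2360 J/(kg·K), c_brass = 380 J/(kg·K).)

c ≈ 214 J/(kg·K)

Heat gained plus heat lost sum to zero:
0.148×c×(12.3 − 159) + 0.433×2360×(12.3 − 7.96) + 0.131×380×(12.3 − 7.96) = 0
-21.71 c = -4651
c = -4651/-21.71 ≈ 214.2 J/(kg·K)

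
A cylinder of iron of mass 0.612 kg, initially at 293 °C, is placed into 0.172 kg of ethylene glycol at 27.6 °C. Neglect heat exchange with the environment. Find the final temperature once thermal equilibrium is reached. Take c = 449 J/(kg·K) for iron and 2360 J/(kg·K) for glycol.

Taking heat into each body as positive, Σ m c ΔT = 0:
0.612*449*(T − 293) + 0.172*2360*(T − 27.6) = 0
274.79(T − 293) + 405.92(T − 27.6) = 0
680.71 T = 91716
T = 91716/680.71 ≈ 134.74 °C

T_f ≈ 134.7 °C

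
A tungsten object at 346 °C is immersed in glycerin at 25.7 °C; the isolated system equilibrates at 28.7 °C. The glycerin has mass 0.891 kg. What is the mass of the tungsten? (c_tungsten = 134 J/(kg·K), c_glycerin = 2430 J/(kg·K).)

m ≈ 0.153 kg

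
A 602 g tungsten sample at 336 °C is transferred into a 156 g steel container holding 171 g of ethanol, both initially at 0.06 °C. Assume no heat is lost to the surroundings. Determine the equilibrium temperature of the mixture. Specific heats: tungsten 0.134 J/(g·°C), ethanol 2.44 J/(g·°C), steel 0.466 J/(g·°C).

T_f ≈ 47.6 °C

Heat gained plus heat lost sum to zero:
602*0.134*(T − 336) + 171*2.44*(T − 0.06) + 156*0.466*(T − 0.06) = 0
80.67(T − 336) + 417.24(T − 0.06) + 72.7(T − 0.06) = 0
570.6 T = 27134
T ≈ 47.55 °C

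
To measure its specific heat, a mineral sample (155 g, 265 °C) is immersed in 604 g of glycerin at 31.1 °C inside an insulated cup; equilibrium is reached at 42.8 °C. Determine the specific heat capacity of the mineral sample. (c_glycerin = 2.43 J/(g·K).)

Heat lost by the mineral sample = heat gained by the glycerin:
155·c·(265 − 42.8) = 604·2.43·(42.8 − 31.1)
34441 c = 17172  ⇒  c ≈ 0.4986 J/(g·K)

c ≈ 0.499 J/(g·K)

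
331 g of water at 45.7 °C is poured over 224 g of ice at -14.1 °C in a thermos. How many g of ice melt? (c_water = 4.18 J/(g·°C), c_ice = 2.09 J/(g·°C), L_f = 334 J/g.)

m_melted ≈ 170 g

Heat available from the water dropping to 0 °C: 331·4.18·45.7 = 63230 J.
Of that, 224·2.09·14.1 = 6601.1 J goes to bring the ice to 0 °C, leaving 56629 J.
To melt every bit of ice: 224·334 = 74816 J.
That's not enough to melt it all — equilibrium is at 0 °C with ice remaining.
m_melted·334 = 56629  ⇒  m_melted ≈ 169.5 g.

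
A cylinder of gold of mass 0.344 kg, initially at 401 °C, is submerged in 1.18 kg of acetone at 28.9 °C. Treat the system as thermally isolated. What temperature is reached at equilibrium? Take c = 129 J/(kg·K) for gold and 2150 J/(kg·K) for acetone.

T_f ≈ 35.3 °C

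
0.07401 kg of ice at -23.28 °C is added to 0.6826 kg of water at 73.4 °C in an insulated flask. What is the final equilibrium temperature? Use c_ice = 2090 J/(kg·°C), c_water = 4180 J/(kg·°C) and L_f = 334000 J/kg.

Setting the total heat transfer to zero:
warm ice to 0 °C: 0.07401×2090×(0 − (-23.28)) = 3601; fusion: m_ice L_f = 0.07401×334000 = 24719; meltwater 0→T: 0.07401×4180×T = 309.36 T; water: 2853.3(T − 73.4)
3162.6 T = 209430 − 28320 = 181110
T ≈ 57.27 °C. Since T > 0 °C, the all-ice-melts assumption holds.

T_f ≈ 57.3 °C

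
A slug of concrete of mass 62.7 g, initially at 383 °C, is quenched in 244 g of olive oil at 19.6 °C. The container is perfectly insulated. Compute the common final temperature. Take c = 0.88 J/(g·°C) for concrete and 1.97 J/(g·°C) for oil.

T_f ≈ 57.0 °C

Taking heat into each body as positive, Σ m c ΔT = 0:
62.7*0.88*(T − 383) + 244*1.97*(T − 19.6) = 0
55.18(T − 383) + 480.68(T − 19.6) = 0
(55.18 + 480.68) T = 55.18*383 + 480.68*19.6
T = 30554 / 535.86 = 57 °C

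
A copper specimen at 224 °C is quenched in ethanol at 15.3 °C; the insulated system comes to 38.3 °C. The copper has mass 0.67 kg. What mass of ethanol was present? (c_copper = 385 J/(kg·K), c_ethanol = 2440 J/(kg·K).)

m ≈ 0.854 kg

Heat lost by the copper = heat gained by the ethanol:
0.67×385×(224 − 38.3) = m×2440×(38.3 − 15.3)
56120 m = 47901  ⇒  m ≈ 0.8536 kg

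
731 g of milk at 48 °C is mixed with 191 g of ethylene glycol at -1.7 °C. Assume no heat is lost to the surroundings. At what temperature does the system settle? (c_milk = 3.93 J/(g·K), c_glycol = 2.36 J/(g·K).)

|Q_milk| = |Q_glycol|:
731×3.93×(48 − T) = 191×2.36×(T − (-1.7))
2872.8(48 − T) = 450.76(T − (-1.7))
3323.6 T = 137130  ⇒  T ≈ 41.26 °C

T_f ≈ 41.3 °C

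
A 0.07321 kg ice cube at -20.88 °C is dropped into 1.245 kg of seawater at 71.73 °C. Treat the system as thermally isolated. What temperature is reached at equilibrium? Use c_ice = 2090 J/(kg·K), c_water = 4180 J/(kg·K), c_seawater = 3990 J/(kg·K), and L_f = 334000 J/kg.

Taking heat into each body as positive, Σ m c ΔT = 0:
warm ice to 0 °C: 0.07321·2090·(0 − (-20.88)) = 3194.8
  melt ice: 0.07321·334000 = 24452
  meltwater 0→T: 0.07321·4180·T = 306.02 T
  seawater cools: 1.245·3990·(T − 71.73) = 4967.6(T − 71.73)
5273.6 T = 356322 − 27647 = 328675
T ≈ 62.33 °C (positive, so assuming full melt was valid).

T_f ≈ 62.3 °C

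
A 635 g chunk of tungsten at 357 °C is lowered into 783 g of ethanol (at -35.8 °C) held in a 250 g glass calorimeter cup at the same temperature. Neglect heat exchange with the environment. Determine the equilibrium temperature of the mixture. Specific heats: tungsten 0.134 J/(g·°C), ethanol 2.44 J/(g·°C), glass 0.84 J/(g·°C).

T_f = Σ m_i c_i T_i / Σ m_i c_i:
T_f = (85.09*357 + 1910.5*(-35.8) + 210*(-35.8)) / (85.09 + 1910.5 + 210)
    = -45537 / 2205.6 ≈ -20.65 °C

T_f ≈ -20.6 °C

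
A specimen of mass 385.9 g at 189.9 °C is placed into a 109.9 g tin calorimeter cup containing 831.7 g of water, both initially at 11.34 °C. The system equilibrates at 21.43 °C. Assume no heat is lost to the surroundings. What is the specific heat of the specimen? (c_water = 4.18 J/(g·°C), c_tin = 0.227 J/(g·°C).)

c ≈ 0.543 J/(g·°C)

Conservation of energy gives ΣQ = 0:
385.9×c×(21.43 − 189.9) + 831.7×4.18×(21.43 − 11.34) + 109.9×0.227×(21.43 − 11.34) = 0
-65013 c = -35330
c = -35330/-65013 ≈ 0.5434 J/(g·°C)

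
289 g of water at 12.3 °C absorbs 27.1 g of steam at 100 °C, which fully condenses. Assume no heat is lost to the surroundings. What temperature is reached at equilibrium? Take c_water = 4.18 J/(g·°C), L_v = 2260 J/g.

T_f ≈ 66.2 °C

Conservation of energy gives ΣQ = 0:
latent heat released on condensation: 27.1×2260 = 61246; condensed water 100 °C→T: 113.28(T − 100); water warms: 289×4.18×(T − 12.3) = 1208(T − 12.3)
1321.3 T = 61246 + 11328 + 14859 = 87432
T ≈ 66.17 °C — below 100 °C, confirming all the steam condensed.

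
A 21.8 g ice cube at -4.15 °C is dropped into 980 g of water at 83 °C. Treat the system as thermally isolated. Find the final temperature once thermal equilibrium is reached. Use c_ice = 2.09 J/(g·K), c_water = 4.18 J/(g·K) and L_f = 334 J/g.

T_f ≈ 79.4 °C

Heat gained plus heat lost sum to zero:
warm ice to 0 °C: 21.8×2.09×(0 − (-4.15)) = 189.08
  fusion: m_ice L_f = 21.8×334 = 7281.2
  warm the meltwater: 91.12 T
  water cools: 980×4.18×(T − 83) = 4096.4(T − 83)
4187.5 T = 340001 − 7470.3 = 332531
T ≈ 79.41 °C. Since T > 0 °C, the all-ice-melts assumption holds.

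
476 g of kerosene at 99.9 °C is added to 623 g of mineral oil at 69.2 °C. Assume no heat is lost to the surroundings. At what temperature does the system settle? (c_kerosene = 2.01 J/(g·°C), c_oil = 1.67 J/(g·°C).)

Conservation of energy gives ΣQ = 0:
476·2.01·(T − 99.9) + 623·1.67·(T − 69.2) = 0
956.76(T − 99.9) + 1040.4(T − 69.2) = 0
1997.2 T = 167577
T ≈ 83.91 °C

T_f ≈ 83.9 °C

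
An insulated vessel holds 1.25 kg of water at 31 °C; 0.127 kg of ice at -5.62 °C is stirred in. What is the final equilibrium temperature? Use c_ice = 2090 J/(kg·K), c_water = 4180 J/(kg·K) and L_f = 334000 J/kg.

Setting the total heat transfer to zero:
warm ice to 0 °C: 0.127·2090·(0 − (-5.62)) = 1491.7
  latent heat to melt: 0.127·334000 = 42418
  meltwater 0→T: 0.127·4180·T = 530.86 T
  water cools: 1.25·4180·(T − 31) = 5225(T − 31)
5755.9 T = 161975 − 43910 = 118065
T ≈ 20.51 °C. Since T > 0 °C, the all-ice-melts assumption holds.

T_f ≈ 20.5 °C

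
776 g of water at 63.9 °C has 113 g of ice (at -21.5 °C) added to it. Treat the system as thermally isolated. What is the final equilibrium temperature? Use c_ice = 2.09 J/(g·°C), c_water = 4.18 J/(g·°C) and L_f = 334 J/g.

T_f ≈ 44.3 °C

Let T be the final temperature. ΣQ_i = 0:
warm ice to 0 °C: 113·2.09·(0 − (-21.5)) = 5077.7; melt ice: 113·334 = 37742; warm the meltwater: 472.34 T; water: 3243.7(T − 63.9)
3716 T = 207271 − 42820 = 164451
T ≈ 44.25 °C (positive, so assuming full melt was valid).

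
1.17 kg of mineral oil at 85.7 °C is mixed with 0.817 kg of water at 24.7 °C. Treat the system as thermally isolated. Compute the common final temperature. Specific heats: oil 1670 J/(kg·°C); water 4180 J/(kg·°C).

Net heat exchanged in the isolated system is zero:
1.17*1670*(T − 85.7) + 0.817*4180*(T − 24.7) = 0
1953.9(T − 85.7) + 3415.1(T − 24.7) = 0
(1953.9 + 3415.1) T = 1953.9*85.7 + 3415.1*24.7
T ≈ 46.90 °C

T_f ≈ 46.9 °C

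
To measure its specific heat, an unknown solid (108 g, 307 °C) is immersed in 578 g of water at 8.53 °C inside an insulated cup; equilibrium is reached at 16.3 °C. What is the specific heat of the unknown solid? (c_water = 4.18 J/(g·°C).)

Let T be the final temperature. ΣQ_i = 0:
108×c×(16.3 − 307) + 578×4.18×(16.3 − 8.53) = 0
-31396 c = -18773
c = -18773/-31396 ≈ 0.5979 J/(g·°C)

c ≈ 0.598 J/(g·°C)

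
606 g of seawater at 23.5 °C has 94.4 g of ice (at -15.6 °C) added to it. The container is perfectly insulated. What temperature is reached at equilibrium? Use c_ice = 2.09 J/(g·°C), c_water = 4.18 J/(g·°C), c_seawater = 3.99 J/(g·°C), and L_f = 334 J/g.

Energy conservation, ΣQ = 0:
warm ice to 0 °C: 94.4·2.09·(0 − (-15.6)) = 3077.8; fusion: m_ice L_f = 94.4·334 = 31530; warm the meltwater: 394.59 T; seawater cools: 606·3.99·(T − 23.5) = 2417.9(T − 23.5)
2812.5 T = 56822 − 34607 = 22214
T ≈ 7.90 °C — above 0 °C, consistent with complete melting.

T_f ≈ 7.9 °C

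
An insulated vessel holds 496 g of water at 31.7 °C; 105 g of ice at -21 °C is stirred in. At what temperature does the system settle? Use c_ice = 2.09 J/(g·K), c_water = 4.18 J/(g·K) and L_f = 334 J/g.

Let T be the final temperature. ΣQ_i = 0:
ice -21→0 °C: 105·2.09·21 = 4608.4
  fusion: m_ice L_f = 105·334 = 35070
  meltwater 0→T: 105·4.18·T = 438.9 T
  water: 2073.3(T − 31.7)
2512.2 T = 65723 − 39678 = 26045
T ≈ 10.37 °C (positive, so assuming full melt was valid).

T_f ≈ 10.4 °C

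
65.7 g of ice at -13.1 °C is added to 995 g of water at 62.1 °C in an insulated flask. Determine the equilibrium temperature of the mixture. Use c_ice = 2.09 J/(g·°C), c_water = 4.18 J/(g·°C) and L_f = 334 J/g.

T_f ≈ 52.9 °C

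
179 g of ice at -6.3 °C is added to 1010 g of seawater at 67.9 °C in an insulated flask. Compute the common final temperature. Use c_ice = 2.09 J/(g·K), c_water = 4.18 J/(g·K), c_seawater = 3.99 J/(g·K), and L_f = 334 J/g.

T_f ≈ 44.3 °C

Sum of m c ΔT and latent-heat terms is zero:
ice -6.3→0 °C: 179×2.09×6.3 = 2356.9
  melt ice: 179×334 = 59786
  warm the meltwater: 748.22 T
  seawater cools: 1010×3.99×(T − 67.9) = 4029.9(T − 67.9)
4778.1 T = 273630 − 62143 = 211487
T ≈ 44.26 °C. Since T > 0 °C, the all-ice-melts assumption holds.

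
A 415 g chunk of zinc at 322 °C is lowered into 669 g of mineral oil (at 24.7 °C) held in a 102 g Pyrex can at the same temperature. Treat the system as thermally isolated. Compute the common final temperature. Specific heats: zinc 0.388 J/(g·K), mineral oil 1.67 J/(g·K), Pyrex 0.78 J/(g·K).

T_f ≈ 60.0 °C

Net heat exchanged in the isolated system is zero:
415·0.388·(T − 322) + 669·1.67·(T − 24.7) + 102·0.78·(T − 24.7) = 0
161.02(T − 322) + 1117.2(T − 24.7) + 79.56(T − 24.7) = 0
1357.8 T = 81409
T ≈ 59.96 °C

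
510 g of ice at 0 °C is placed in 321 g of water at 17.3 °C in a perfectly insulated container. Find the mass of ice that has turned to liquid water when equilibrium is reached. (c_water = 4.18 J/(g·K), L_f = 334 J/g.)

m_melted ≈ 69.5 g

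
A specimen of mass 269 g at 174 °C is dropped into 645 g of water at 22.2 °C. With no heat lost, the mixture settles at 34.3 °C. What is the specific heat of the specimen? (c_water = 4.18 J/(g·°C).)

Energy conservation, ΣQ = 0:
269×c×(34.3 − 174) + 645×4.18×(34.3 − 22.2) = 0
-37579 c = -32623
c = -32623/-37579 ≈ 0.8681 J/(g·°C)

c ≈ 0.868 J/(g·°C)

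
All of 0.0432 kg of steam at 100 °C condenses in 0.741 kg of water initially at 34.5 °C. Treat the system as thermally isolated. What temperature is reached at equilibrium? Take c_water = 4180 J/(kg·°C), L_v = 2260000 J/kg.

T_f ≈ 67.9 °C

Taking heat into each body as positive, Σ m c ΔT = 0:
steam→water at 100 °C releases m L_v = 0.0432·2260000 = 97632; condensed water 100 °C→T: 180.58(T − 100); water warms: 0.741·4180·(T − 34.5) = 3097.4(T − 34.5)
3278 T = 97632 + 18058 + 106860 = 222549
T ≈ 67.89 °C — below 100 °C, confirming all the steam condensed.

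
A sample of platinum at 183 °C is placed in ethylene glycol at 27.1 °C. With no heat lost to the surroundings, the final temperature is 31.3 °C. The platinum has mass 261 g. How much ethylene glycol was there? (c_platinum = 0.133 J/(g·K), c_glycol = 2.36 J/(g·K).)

m ≈ 531 g

Heat lost by the platinum = heat gained by the glycol:
261·0.133·(183 − 31.3) = m·2.36·(31.3 − 27.1)
9.912 m = 5266  ⇒  m ≈ 531.3 g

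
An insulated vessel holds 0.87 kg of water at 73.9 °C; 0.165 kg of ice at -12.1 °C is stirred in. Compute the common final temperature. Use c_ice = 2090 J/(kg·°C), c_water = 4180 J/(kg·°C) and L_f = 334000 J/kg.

T_f ≈ 48.4 °C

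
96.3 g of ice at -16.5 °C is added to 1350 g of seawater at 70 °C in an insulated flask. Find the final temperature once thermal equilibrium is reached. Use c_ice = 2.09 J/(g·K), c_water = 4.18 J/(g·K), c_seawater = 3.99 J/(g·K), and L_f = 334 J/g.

T_f ≈ 59.0 °C

Energy conservation, ΣQ = 0:
ice -16.5→0 °C: 96.3×2.09×16.5 = 3320.9; fusion: m_ice L_f = 96.3×334 = 32164; warm the meltwater: 402.53 T; seawater cools: 1350×3.99×(T − 70) = 5386.5(T − 70)
5789 T = 377055 − 35485 = 341570
T ≈ 59.00 °C (positive, so assuming full melt was valid).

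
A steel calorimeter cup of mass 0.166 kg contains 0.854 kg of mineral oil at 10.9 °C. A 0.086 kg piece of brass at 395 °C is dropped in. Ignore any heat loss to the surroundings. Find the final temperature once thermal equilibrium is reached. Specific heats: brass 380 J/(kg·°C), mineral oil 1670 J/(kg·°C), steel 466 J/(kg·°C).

Setting the total heat transfer to zero:
0.086*380*(T − 395) + 0.854*1670*(T − 10.9) + 0.166*466*(T − 10.9) = 0
32.68(T − 395) + 1426.2(T − 10.9) + 77.36(T − 10.9) = 0
(32.68 + 1426.2 + 77.36) T = 32.68*395 + 1426.2*10.9 + 77.36*10.9
T = 29297/1536.2 ≈ 19.07 °C

T_f ≈ 19.1 °C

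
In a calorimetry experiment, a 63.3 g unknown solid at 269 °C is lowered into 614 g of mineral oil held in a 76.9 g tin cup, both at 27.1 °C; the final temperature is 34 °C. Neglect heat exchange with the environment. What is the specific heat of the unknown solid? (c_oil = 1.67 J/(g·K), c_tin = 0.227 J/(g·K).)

Heat gained plus heat lost sum to zero:
63.3·c·(34 − 269) + 614·1.67·(34 − 27.1) + 76.9·0.227·(34 − 27.1) = 0
-14876 c = -7195.6
c = -7195.6/-14876 ≈ 0.4837 J/(g·K)

c ≈ 0.484 J/(g·K)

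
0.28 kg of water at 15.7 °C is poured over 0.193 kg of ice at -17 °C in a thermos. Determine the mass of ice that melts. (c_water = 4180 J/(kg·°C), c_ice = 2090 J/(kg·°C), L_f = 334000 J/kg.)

Heat available from the water dropping to 0 °C: 0.28×4180×15.7 = 18375 J.
Of that, 0.193×2090×17 = 6857.3 J goes to bring the ice to 0 °C, leaving 11518 J.
To melt every bit of ice: 0.193×334000 = 64462 J.
11518 J < 64462 J, so only part of the ice melts and the system sits at 0 °C.
m_melt = 11518 / L_f = 0.03448 kg.

m_melted ≈ 0.0345 kg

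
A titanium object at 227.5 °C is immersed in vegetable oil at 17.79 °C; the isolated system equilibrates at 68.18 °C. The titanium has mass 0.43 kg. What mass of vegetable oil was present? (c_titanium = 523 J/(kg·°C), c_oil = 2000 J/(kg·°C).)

Conservation of energy gives ΣQ = 0:
0.43×523×(68.18 − 227.5) + m×2000×(68.18 − 17.79) = 0
100780 m = 35829
m = 35829/100780 ≈ 0.3555 kg

m ≈ 0.356 kg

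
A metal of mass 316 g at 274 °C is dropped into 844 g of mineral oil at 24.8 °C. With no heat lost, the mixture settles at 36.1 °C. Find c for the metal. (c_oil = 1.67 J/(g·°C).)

c ≈ 0.212 J/(g·°C)

Setting the total heat transfer to zero:
316×c×(36.1 − 274) + 844×1.67×(36.1 − 24.8) = 0
-75176 c = -15927
c = -15927/-75176 ≈ 0.2119 J/(g·°C)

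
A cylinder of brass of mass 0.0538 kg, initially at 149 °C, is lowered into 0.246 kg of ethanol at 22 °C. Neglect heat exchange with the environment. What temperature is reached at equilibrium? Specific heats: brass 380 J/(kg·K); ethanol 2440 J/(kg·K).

Energy conservation, ΣQ = 0:
0.0538×380×(T − 149) + 0.246×2440×(T − 22) = 0
(20.44 + 600.24) T = 20.44×149 + 600.24×22
T = 16251/620.68 ≈ 26.18 °C

T_f ≈ 26.2 °C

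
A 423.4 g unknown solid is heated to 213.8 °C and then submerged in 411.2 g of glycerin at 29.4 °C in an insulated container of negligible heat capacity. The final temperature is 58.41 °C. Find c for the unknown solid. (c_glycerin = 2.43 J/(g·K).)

c ≈ 0.441 J/(g·K)

m_s c (T_s − T_f) = m_glycerin c_glycerin (T_f − T_0):
423.4·c·(213.8 − 58.41) = 411.2·2.43·(58.41 − 29.4)
65792 c = 28987  ⇒  c ≈ 0.4406 J/(g·K)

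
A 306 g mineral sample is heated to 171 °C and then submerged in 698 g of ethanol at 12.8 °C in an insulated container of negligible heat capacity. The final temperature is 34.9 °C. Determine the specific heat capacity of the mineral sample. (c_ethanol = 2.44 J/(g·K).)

c ≈ 0.904 J/(g·K)

Setting the total heat transfer to zero:
306×c×(34.9 − 171) + 698×2.44×(34.9 − 12.8) = 0
-41647 c = -37639
c = -37639/-41647 ≈ 0.9038 J/(g·K)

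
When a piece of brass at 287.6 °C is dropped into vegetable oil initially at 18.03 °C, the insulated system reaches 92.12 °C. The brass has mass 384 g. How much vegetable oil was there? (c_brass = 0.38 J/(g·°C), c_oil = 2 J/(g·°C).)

m ≈ 192 g

Net heat exchanged in the isolated system is zero:
384·0.38·(92.12 − 287.6) + m·2·(92.12 − 18.03) = 0
148.18 m = 28524
m = 28524/148.18 ≈ 192.5 g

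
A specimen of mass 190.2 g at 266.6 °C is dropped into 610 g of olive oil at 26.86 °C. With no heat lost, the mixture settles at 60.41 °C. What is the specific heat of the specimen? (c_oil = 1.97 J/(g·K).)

c ≈ 1.03 J/(g·K)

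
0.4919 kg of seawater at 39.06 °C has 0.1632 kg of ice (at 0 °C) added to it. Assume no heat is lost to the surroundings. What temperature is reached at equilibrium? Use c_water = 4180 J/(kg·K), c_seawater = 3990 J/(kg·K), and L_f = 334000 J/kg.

T_f ≈ 8.4 °C

Net heat exchanged in the isolated system is zero:
melt ice: 0.1632·334000 = 54509
  meltwater 0→T: 0.1632·4180·T = 682.18 T
  seawater cools: 0.4919·3990·(T − 39.06) = 1962.7(T − 39.06)
2644.9 T = 76662 − 54509 = 22154
T ≈ 8.38 °C. Since T > 0 °C, the all-ice-melts assumption holds.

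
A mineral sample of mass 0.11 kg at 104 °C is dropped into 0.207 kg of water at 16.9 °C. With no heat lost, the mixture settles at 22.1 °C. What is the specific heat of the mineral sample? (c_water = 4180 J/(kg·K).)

c ≈ 499 J/(kg·K)

Let T be the final temperature. ΣQ_i = 0:
0.11×c×(22.1 − 104) + 0.207×4180×(22.1 − 16.9) = 0
-9.009 c = -4499.4
c = -4499.4/-9.009 ≈ 499.4 J/(kg·K)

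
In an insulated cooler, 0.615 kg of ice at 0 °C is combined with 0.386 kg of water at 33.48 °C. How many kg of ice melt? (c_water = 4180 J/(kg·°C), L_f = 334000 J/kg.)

Cooling the water to 0 °C releases 0.386×4180×33.48 = 54019 J.
To melt every bit of ice: 0.615×334000 = 205410 J.
54019 J < 205410 J, so only part of the ice melts and the system sits at 0 °C.
m_melt = 54019 / L_f = 0.1617 kg.

m_melted ≈ 0.162 kg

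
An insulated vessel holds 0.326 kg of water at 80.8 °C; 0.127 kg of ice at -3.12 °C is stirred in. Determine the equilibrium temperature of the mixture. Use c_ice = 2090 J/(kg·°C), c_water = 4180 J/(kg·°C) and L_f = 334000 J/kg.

T_f ≈ 35.3 °C

Heat gained plus heat lost sum to zero:
warm ice to 0 °C: 0.127·2090·(0 − (-3.12)) = 828.14; fusion: m_ice L_f = 0.127·334000 = 42418; warm the meltwater: 530.86 T; water cools: 0.326·4180·(T − 80.8) = 1362.7(T − 80.8)
1893.5 T = 110105 − 43246 = 66858
T ≈ 35.31 °C. Since T > 0 °C, the all-ice-melts assumption holds.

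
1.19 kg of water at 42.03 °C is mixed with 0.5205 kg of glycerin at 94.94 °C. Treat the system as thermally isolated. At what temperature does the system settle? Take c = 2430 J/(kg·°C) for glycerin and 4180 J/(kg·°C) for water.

T_f = Σ m_i c_i T_i / Σ m_i c_i:
T_f = (1264.8*94.94 + 4974.2*42.03) / (1264.8 + 4974.2)
    = 329147 / 6239 ≈ 52.76 °C

T_f ≈ 52.8 °C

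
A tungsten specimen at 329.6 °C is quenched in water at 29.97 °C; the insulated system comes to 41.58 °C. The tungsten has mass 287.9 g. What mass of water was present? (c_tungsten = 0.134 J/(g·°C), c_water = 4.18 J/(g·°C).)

m ≈ 229 g

Let T be the final temperature. ΣQ_i = 0:
287.9×0.134×(41.58 − 329.6) + m×4.18×(41.58 − 29.97) = 0
48.53 m = 11111
m = 11111/48.53 ≈ 229 g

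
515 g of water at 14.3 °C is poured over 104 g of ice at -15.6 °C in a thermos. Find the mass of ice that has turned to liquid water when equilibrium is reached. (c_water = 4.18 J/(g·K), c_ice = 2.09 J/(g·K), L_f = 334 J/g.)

Heat available from the water dropping to 0 °C: 515×4.18×14.3 = 30784 J.
Of that, 104×2.09×15.6 = 3390.8 J goes to bring the ice to 0 °C, leaving 27393 J.
Fully melting the ice requires m_ice L_f = 104×334 = 34736 J.
Since 27393 < 34736 J, not all the ice melts; equilibrium is at 0 °C.
m_melt = 27393 / L_f = 82.01 g.

m_melted ≈ 82 g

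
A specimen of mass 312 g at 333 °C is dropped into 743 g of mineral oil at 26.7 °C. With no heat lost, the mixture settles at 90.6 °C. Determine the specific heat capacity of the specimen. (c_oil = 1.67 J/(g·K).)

c ≈ 1.05 J/(g·K)

Heat lost by the specimen = heat gained by the oil:
312×c×(333 − 90.6) = 743×1.67×(90.6 − 26.7)
75629 c = 79288  ⇒  c ≈ 1.048 J/(g·K)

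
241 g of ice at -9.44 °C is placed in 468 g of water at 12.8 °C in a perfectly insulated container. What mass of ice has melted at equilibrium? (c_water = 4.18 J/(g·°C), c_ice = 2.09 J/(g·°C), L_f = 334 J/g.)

m_melted ≈ 60.7 g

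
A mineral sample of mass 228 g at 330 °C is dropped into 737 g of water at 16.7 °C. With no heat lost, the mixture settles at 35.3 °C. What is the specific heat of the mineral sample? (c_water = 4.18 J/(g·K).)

c ≈ 0.853 J/(g·K)

Heat lost by the mineral sample = heat gained by the water:
228×c×(330 − 35.3) = 737×4.18×(35.3 − 16.7)
67192 c = 57300  ⇒  c ≈ 0.8528 J/(g·K)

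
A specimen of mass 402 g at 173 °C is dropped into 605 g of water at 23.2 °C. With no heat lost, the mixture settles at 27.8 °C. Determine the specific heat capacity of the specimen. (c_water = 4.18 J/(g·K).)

c ≈ 0.199 J/(g·K)

m_s c (T_s − T_f) = m_water c_water (T_f − T_0):
402×c×(173 − 27.8) = 605×4.18×(27.8 − 23.2)
58370 c = 11633  ⇒  c ≈ 0.1993 J/(g·K)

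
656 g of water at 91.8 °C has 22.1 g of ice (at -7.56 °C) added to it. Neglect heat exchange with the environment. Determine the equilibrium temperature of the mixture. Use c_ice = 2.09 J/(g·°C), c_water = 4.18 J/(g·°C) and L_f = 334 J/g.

Net heat exchanged in the isolated system is zero:
warm ice to 0 °C: 22.1·2.09·(0 − (-7.56)) = 349.19
  fusion: m_ice L_f = 22.1·334 = 7381.4
  warm the meltwater: 92.38 T
  water cools: 656·4.18·(T − 91.8) = 2742.1(T − 91.8)
2834.5 T = 251723 − 7730.6 = 243992
T ≈ 86.08 °C. Since T > 0 °C, the all-ice-melts assumption holds.

T_f ≈ 86.1 °C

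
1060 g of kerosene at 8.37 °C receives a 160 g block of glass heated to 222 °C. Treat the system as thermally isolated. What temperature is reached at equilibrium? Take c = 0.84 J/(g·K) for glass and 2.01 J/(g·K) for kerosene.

Heat lost by the glass equals heat gained by the kerosene:
160*0.84*(222 − T) = 1060*2.01*(T − 8.37)
134.4(222 − T) = 2130.6(T − 8.37)
2265 T = 47670  ⇒  T ≈ 21.05 °C

T_f ≈ 21.0 °C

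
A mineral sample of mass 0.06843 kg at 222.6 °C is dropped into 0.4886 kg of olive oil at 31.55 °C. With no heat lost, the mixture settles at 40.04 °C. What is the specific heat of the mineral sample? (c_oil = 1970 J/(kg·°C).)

c ≈ 654 J/(kg·°C)

Heat lost by the mineral sample = heat gained by the oil:
0.06843×c×(222.6 − 40.04) = 0.4886×1970×(40.04 − 31.55)
12.49 c = 8172  ⇒  c ≈ 654.1 J/(kg·°C)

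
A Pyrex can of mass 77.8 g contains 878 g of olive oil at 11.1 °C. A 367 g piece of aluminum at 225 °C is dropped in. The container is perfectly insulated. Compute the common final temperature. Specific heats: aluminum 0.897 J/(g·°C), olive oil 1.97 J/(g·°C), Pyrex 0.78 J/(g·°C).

Heat gained plus heat lost sum to zero:
367×0.897×(T − 225) + 878×1.97×(T − 11.1) + 77.8×0.78×(T − 11.1) = 0
329.2(T − 225) + 1729.7(T − 11.1) + 60.68(T − 11.1) = 0
(329.2 + 1729.7 + 60.68) T = 329.2×225 + 1729.7×11.1 + 60.68×11.1
T = 93943/2119.5 ≈ 44.32 °C

T_f ≈ 44.3 °C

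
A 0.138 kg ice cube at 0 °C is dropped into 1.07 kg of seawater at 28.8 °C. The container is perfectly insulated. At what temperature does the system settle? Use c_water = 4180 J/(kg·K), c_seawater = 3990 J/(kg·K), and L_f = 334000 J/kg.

Net heat exchanged in the isolated system is zero:
fusion: m_ice L_f = 0.138×334000 = 46092
  meltwater 0→T: 0.138×4180×T = 576.84 T
  seawater: 4269.3(T − 28.8)
4846.1 T = 122956 − 46092 = 76864
T ≈ 15.86 °C (positive, so assuming full melt was valid).

T_f ≈ 15.9 °C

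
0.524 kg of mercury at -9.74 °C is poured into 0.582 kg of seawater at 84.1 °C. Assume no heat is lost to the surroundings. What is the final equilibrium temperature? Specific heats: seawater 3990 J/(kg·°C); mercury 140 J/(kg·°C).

Set heat shed by the hot body equal to heat absorbed by the cold body:
0.582×3990×(84.1 − T) = 0.524×140×(T − (-9.74))
2322.2(84.1 − T) = 73.36(T − (-9.74))
2395.5 T = 194581  ⇒  T ≈ 81.23 °C

T_f ≈ 81.2 °C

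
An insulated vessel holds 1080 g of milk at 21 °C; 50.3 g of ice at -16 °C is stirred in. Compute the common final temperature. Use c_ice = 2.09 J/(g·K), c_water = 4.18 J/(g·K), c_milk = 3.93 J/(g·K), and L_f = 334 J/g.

Sum of m c ΔT and latent-heat terms is zero:
ice -16→0 °C: 50.3·2.09·16 = 1682; latent heat to melt: 50.3·334 = 16800; meltwater 0→T: 50.3·4.18·T = 210.25 T; milk cools: 1080·3.93·(T − 21) = 4244.4(T − 21)
4454.7 T = 89132 − 18482 = 70650
T ≈ 15.86 °C (positive, so assuming full melt was valid).

T_f ≈ 15.9 °C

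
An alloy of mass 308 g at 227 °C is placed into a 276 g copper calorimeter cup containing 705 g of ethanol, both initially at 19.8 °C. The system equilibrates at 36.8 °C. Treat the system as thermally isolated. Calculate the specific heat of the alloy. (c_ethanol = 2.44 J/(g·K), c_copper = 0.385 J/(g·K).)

c ≈ 0.53 J/(g·K)

Taking heat into each body as positive, Σ m c ΔT = 0:
308×c×(36.8 − 227) + 705×2.44×(36.8 − 19.8) + 276×0.385×(36.8 − 19.8) = 0
-58582 c = -31050
c = -31050/-58582 ≈ 0.53 J/(g·K)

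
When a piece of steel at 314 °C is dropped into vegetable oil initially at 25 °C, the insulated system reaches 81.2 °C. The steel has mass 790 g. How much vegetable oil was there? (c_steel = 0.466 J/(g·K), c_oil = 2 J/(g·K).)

m ≈ 762 g

|Q_steel| = |Q_oil|:
790×0.466×(314 − 81.2) = m×2×(81.2 − 25)
112.4 m = 85703  ⇒  m ≈ 762.5 g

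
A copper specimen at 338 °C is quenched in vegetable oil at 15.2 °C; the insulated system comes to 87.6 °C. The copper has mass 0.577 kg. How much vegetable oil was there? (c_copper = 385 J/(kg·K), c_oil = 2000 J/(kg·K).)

Heat lost by the copper = heat gained by the oil:
0.577×385×(338 − 87.6) = m×2000×(87.6 − 15.2)
144800 m = 55625  ⇒  m ≈ 0.3842 kg

m ≈ 0.384 kg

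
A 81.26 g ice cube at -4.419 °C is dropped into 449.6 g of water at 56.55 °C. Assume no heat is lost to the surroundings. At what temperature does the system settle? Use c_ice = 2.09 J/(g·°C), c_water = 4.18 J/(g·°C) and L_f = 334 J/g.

Taking heat into each body as positive, Σ m c ΔT = 0:
warm ice to 0 °C: 81.26×2.09×(0 − (-4.419)) = 750.49; fusion: m_ice L_f = 81.26×334 = 27141; warm the meltwater: 339.67 T; water: 1879.3(T − 56.55)
2219 T = 106276 − 27891 = 78385
T ≈ 35.32 °C (positive, so assuming full melt was valid).

T_f ≈ 35.3 °C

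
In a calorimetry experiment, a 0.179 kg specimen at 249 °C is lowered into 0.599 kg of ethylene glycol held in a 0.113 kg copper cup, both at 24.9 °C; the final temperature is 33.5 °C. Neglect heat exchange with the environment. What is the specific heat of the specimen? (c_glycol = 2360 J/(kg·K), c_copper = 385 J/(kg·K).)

c ≈ 325 J/(kg·K)

Taking heat into each body as positive, Σ m c ΔT = 0:
0.179·c·(33.5 − 249) + 0.599·2360·(33.5 − 24.9) + 0.113·385·(33.5 − 24.9) = 0
-38.57 c = -12531
c = -12531/-38.57 ≈ 324.9 J/(kg·K)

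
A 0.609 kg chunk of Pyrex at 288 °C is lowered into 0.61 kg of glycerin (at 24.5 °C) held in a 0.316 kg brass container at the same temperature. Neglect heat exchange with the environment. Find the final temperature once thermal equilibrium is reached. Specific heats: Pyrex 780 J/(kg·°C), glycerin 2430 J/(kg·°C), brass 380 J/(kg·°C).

Setting the total heat transfer to zero:
0.609*780*(T − 288) + 0.61*2430*(T − 24.5) + 0.316*380*(T − 24.5) = 0
2077.4 T = 176064
T = 176064/2077.4 ≈ 84.75 °C

T_f ≈ 84.8 °C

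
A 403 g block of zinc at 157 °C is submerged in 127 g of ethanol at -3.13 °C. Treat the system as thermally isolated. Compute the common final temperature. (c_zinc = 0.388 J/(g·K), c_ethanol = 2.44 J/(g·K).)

T_f = Σ m_i c_i T_i / Σ m_i c_i:
T_f = (156.36·157 + 309.88·(-3.13)) / (156.36 + 309.88)
    = 23579 / 466.24 ≈ 50.57 °C

T_f ≈ 50.6 °C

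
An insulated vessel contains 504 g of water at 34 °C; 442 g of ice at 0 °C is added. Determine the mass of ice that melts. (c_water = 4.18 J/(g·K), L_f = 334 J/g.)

m_melted ≈ 214 g

Cooling the water to 0 °C releases 504×4.18×34 = 71628 J.
To melt every bit of ice: 442×334 = 147628 J.
Since 71628 < 147628 J, not all the ice melts; equilibrium is at 0 °C.
Mass melted = 71628/334 ≈ 214.5 g.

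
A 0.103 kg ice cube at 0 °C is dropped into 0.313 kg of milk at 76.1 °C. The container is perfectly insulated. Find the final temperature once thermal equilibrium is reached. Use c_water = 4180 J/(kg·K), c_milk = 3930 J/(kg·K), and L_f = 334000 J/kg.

T_f ≈ 35.7 °C

Setting the total heat transfer to zero:
latent heat to melt: 0.103·334000 = 34402
  warm the meltwater: 430.54 T
  milk cools: 0.313·3930·(T − 76.1) = 1230.1(T − 76.1)
1660.6 T = 93610 − 34402 = 59208
T ≈ 35.65 °C. Since T > 0 °C, the all-ice-melts assumption holds.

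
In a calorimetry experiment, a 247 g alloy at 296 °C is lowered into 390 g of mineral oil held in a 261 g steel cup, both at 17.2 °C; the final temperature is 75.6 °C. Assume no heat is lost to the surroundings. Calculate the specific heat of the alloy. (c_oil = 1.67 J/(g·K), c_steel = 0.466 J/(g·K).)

c ≈ 0.829 J/(g·K)

Let T be the final temperature. ΣQ_i = 0:
247·c·(75.6 − 296) + 390·1.67·(75.6 − 17.2) + 261·0.466·(75.6 − 17.2) = 0
-54439 c = -45139
c = -45139/-54439 ≈ 0.8292 J/(g·K)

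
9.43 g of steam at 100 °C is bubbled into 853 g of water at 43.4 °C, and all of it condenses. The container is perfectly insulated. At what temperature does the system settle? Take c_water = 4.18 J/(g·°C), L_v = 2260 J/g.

T_f ≈ 49.9 °C

Energy conservation, ΣQ = 0:
steam→water at 100 °C releases m L_v = 9.43×2260 = 21312; condensate cools 100→T: 9.43×4.18×(T − 100) = 39.42(T − 100); original water: 3565.5(T − 43.4)
3605 T = 21312 + 3941.7 + 154744 = 179998
T ≈ 49.93 °C (< 100 °C, so full condensation is consistent).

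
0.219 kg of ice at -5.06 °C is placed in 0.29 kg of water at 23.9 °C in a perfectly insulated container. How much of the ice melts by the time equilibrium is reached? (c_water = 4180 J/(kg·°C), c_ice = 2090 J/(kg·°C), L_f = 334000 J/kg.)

m_melted ≈ 0.0798 kg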